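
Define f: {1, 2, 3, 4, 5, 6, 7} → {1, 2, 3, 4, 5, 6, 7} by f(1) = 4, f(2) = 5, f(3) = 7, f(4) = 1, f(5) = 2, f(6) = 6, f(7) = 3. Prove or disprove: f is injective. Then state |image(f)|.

The values f(1), …, f(7) are 4, 5, 7, 1, 2, 6, 3 — all distinct.
So f(a) = f(b) only when a = b, and f is injective.
The image of f is {1, 2, 3, 4, 5, 6, 7}, which has 7 elements.

7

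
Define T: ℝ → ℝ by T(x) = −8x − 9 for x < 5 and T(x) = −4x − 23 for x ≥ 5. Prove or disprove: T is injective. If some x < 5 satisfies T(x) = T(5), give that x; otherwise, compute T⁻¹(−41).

Both pieces are strictly decreasing (slopes −8 and −4), so each is injective on its own interval.
The left piece maps (−∞, 5) onto (−49, ∞); the right piece maps [5, ∞) onto (−∞, −43].
These images overlap. In particular T(5) = −43 (right piece), and solving −8x − 9 = −43 on the left piece gives x = 17/4 < 5.
So T(17/4) = T(5) with 17/4 ≠ 5, and T is not injective. This x = 17/4 is the requested value below 5.

17/4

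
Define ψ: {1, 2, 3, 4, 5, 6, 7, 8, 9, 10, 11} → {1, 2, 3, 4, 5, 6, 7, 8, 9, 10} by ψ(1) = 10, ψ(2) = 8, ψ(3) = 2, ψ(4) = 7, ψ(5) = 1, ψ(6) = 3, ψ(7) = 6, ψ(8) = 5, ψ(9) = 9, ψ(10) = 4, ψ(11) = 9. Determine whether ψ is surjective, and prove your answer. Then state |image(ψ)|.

10

Every element of the codomain has a preimage: 1 = ψ(5), 2 = ψ(3), 3 = ψ(6), 4 = ψ(10), 5 = ψ(8), 6 = ψ(7), 7 = ψ(4), 8 = ψ(2), 9 = ψ(9), 10 = ψ(1).
Thus ψ is surjective.
The image of ψ is {1, 2, 3, 4, 5, 6, 7, 8, 9, 10}, which has 10 elements.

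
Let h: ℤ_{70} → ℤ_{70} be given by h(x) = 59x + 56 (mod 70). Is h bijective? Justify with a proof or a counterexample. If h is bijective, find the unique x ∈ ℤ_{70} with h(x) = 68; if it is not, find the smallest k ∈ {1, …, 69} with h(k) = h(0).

Recall: h is injective when h(x_1) = h(x_2) forces x_1 = x_2.
Suppose h(x_1) = h(x_2) in ℤ_{70}. Then 59x_1 + 56 ≡ 59x_2 + 56 (mod 70), therefore 59(x_1 − x_2) ≡ 0 (mod 70).
Since gcd(59, 70) = 1, 59 is invertible modulo 70, therefore x_1 − x_2 ≡ 0 (mod 70), i.e. x_1 = x_2.
We now compute 59⁻¹ mod 70 explicitly. Euclid's algorithm: 70 = 1·59 + 11, 59 = 5·11 + 4, 11 = 2·4 + 3, 4 = 1·3 + 1; back-substituting gives 1 = 19·59 − 16·70, so 59⁻¹ ≡ 19 (mod 70).
Then y ↦ 19(y − 56) is a two-sided inverse to h, so every y ∈ ℤ_{70} has a preimage.
Thus h is bijective.
Since h is bijective, we compute h⁻¹(68): solve 59x + 56 ≡ 68 (mod 70), i.e. 59x ≡ 12 (mod 70).
Multiplying by 59⁻¹ = 19 gives x ≡ 19·12 = 228 = 3·70 + 18 ≡ 18 (mod 70).
Check: h(18) = 59·18 + 56 = 1118 = 15·70 + 68 ≡ 68 (mod 70).

18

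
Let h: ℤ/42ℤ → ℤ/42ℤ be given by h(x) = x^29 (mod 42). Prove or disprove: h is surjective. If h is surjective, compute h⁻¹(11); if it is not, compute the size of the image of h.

Computing x^29 mod 42 for each x (by repeated squaring, reducing mod 42 at every step), the values h(0), h(1), …, h(41) are: 0, 1, 32, 33, 16, 17, 6, 7, 8, 39, 40, 23, 24, 13, 14, 15, 4, 5, 30, 31, 20, 21, 22, 11, 12, 37, 38, 27, 28, 29, 18, 19, 2, 3, 34, 35, 36, 25, 26, 9, 10, 41.
Every element of ℤ/42ℤ appears exactly once in this list, so h is a bijection, and in particular surjective.
Since h is surjective, we read off the preimage of 11 from the same table: h(23) = 11, so h⁻¹(11) = 23.

23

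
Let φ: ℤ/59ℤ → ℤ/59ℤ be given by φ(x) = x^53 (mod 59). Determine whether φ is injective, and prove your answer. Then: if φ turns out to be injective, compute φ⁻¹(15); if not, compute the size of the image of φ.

Since 59 is prime, the nonzero elements of ℤ/59ℤ form a cyclic group of order 58.
As gcd(53, 58) = 1, raising to the 53rd power is a bijection on this group: if s^53 ≡ t^53 then (st^{−1})^53 = 1, and the only element of order dividing gcd(53, 58) = 1 is 1, so s = t.
With φ(0) = 0 this makes φ injective on all of ℤ/59ℤ, hence bijective (finite equal-size domain and codomain). In particular φ is injective.
Since φ is injective, we find the preimage of 15. The inverse of x ↦ x^53 on (ℤ/59ℤ)^× is x ↦ x^23, because 53·23 = 1219 = 21·58 + 1 ≡ 1 (mod 58) and x^{58} = 1 for x ≠ 0 (Fermat). So φ⁻¹(15) = 15^23 mod 59.
Repeated squaring mod 59: 15^1 ≡ 15, 15^2 ≡ 15² = 225 ≡ 48, 15^4 ≡ 48² = 2304 ≡ 3, 15^8 ≡ 3² = 9, 15^16 ≡ 9² = 81 ≡ 22. Since 23 = 16 + 4 + 2 + 1, 15^23 ≡ 22·3·48·15: 22·3 = 66 ≡ 7, then 7·48 = 336 ≡ 41, then 41·15 = 615 ≡ 25. So 15^23 ≡ 25 (mod 59).
Hence φ⁻¹(15) = 25.

25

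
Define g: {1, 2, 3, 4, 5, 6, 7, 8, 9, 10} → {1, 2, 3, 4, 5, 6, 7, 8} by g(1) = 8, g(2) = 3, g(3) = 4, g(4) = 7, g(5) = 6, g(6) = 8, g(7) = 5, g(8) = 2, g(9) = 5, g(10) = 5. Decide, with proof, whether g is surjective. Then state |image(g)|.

No element maps to 1, so g is not surjective.
The image of g is {2, 3, 4, 5, 6, 7, 8}, which has 7 elements.

7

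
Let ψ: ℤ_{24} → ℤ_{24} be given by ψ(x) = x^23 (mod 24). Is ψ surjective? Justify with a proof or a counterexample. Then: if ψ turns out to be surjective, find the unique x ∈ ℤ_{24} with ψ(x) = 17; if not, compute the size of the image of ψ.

ψ(0) = 0^23 = 0.
ψ(6): Repeated squaring mod 24: 6^1 ≡ 6, 6^2 ≡ 6² = 36 ≡ 12, 6^4 ≡ 12² = 144 ≡ 0, 6^8 ≡ 0² = 0, 6^16 ≡ 0² = 0. Since 23 = 16 + 4 + 2 + 1, 6^23 ≡ 0·0·12·6: 0·0 = 0, then 0·12 = 0, then 0·6 = 0. So 6^23 ≡ 0 (mod 24).
So ψ(0) = ψ(6) = 0 while 0 ≠ 6, so ψ is not injective.
A non-injective map from the 24-element set ℤ_{24} to itself takes at most 23 distinct values, so it cannot be surjective. Hence ψ is not surjective.
Since ψ is not surjective, we determine |image(ψ)|. Computing x^23 mod 24 for each x (by repeated squaring, reducing mod 24 at every step), the values ψ(0), ψ(1), …, ψ(23) are: 0, 1, 8, 3, 16, 5, 0, 7, 8, 9, 16, 11, 0, 13, 8, 15, 16, 17, 0, 19, 8, 21, 16, 23.
The distinct values are {0, 1, 3, 5, 7, 8, 9, 11, 13, 15, 16, 17, 19, 21, 23}; there are 15 of them.

15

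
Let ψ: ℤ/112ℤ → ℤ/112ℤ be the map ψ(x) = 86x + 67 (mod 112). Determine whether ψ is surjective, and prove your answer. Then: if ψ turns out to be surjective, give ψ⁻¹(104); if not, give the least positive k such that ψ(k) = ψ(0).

Recall that ψ is surjective if every y in the codomain equals ψ(x) for some x in the domain.
Since gcd(86, 112) = 2, we have 86x ≡ 0 (mod 2) for all x, so ψ(x) ≡ 1 (mod 2).
But 0 ≢ 1 (mod 2), so 0 ∈ ℤ/112ℤ has no preimage. Hence ψ is not surjective.
Since ψ is not surjective, we find the least positive k with ψ(k) = ψ(0): this means 86k ≡ 0 (mod 112), i.e. 112 ∣ 86k. Since gcd(86, 112) = 2, dividing through by 2 this holds exactly when 56 ∣ 43k, and as gcd(43, 56) = 1, exactly when 56 ∣ k.
The smallest positive such k is 56.

56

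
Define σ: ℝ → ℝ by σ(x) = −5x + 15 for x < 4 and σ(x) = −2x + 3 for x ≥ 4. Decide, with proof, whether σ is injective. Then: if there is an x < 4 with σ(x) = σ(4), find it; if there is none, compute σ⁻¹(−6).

9/2

Both pieces are strictly decreasing (slopes −5 and −2), so each is injective on its own interval.
The left piece maps (−∞, 4) onto (−5, ∞); the right piece maps [4, ∞) onto (−∞, −5].
These images are disjoint, so no value is attained by both pieces. Hence σ is injective.
Because the two images are disjoint, no x < 4 has σ(x) = σ(4), so we compute σ⁻¹(−6): −6 lies in (−∞, −5], so solve −2x + 3 = −6: x = (−6 − 3)/(−2) = 9/2.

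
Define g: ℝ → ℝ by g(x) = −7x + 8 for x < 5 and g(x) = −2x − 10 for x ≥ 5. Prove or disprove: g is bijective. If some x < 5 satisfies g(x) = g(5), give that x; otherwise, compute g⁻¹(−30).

4

Both pieces are strictly decreasing (slopes −7 and −2), so each is injective on its own interval.
The left piece maps (−∞, 5) onto (−27, ∞); the right piece maps [5, ∞) onto (−∞, −20].
These images overlap. In particular g(5) = −20 (right piece), and solving −7x + 8 = −20 on the left piece gives x = 4 < 5.
So g(4) = g(5) with 4 ≠ 5, and g is not injective, hence not bijective. This x = 4 is the requested value below 5.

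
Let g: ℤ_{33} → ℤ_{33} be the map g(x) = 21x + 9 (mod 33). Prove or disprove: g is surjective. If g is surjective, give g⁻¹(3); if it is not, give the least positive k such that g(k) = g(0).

11

Recall: surjectivity means every element of the codomain has a preimage under g.
Since gcd(21, 33) = 3, we have 21x ≡ 0 (mod 3) for all x, so g(x) ≡ 0 (mod 3).
But 1 ≢ 0 (mod 3), so 1 ∈ ℤ_{33} has no preimage. Hence g is not surjective.
Since g is not surjective, we find the least positive k with g(k) = g(0): this means 21k ≡ 0 (mod 33), i.e. 33 ∣ 21k. Since gcd(21, 33) = 3, dividing through by 3 this holds exactly when 11 ∣ 7k, and as gcd(7, 11) = 1, exactly when 11 ∣ k.
The smallest positive such k is 11.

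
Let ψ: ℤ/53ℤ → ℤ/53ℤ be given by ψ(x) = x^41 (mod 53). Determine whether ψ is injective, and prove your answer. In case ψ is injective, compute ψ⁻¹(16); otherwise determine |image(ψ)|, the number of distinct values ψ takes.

49

Since 53 is prime, the nonzero elements of ℤ/53ℤ form a cyclic group of order 52.
As gcd(41, 52) = 1, raising to the 41st power is a bijection on this group: if x_1^41 ≡ x_2^41 then (x_1x_2^{−1})^41 = 1, and the only element of order dividing gcd(41, 52) = 1 is 1, so x_1 = x_2.
With ψ(0) = 0 this makes ψ injective on all of ℤ/53ℤ, hence bijective (finite equal-size domain and codomain). In particular ψ is injective.
Since ψ is injective, we find the preimage of 16. The inverse of x ↦ x^41 on (ℤ/53ℤ)^× is x ↦ x^33, because 41·33 = 1353 = 26·52 + 1 ≡ 1 (mod 52) and x^{52} = 1 for x ≠ 0 (Fermat). So ψ⁻¹(16) = 16^33 mod 53.
Repeated squaring mod 53: 16^1 ≡ 16, 16^2 ≡ 16² = 256 ≡ 44, 16^4 ≡ 44² = 1936 ≡ 28, 16^8 ≡ 28² = 784 ≡ 42, 16^16 ≡ 42² = 1764 ≡ 15, 16^32 ≡ 15² = 225 ≡ 13. Since 33 = 32 + 1, 16^33 ≡ 13·16: 13·16 = 208 ≡ 49. So 16^33 ≡ 49 (mod 53).
Hence ψ⁻¹(16) = 49.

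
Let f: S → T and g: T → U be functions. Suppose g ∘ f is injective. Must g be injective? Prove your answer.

No. Take S = {0, 1}, T = {0, 1, 2, 3}, U = {0, 1, 2, 3}, f(a) = a for each a ∈ S, and g(b) = 2 if b ∈ {2, 3} else g(b) = b.
Then g ∘ f = f is injective (S ⊂ T and f is the inclusion), but g(2) = g(3) = 2 with 2 ≠ 3, so g is not injective.

not injective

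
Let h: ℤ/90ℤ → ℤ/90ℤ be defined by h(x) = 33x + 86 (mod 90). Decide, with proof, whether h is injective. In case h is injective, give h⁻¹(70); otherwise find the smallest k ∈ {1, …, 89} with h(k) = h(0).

30

Recall that h is injective when h(s) = h(t) forces s = t.
We have gcd(33, 90) = 3 > 1. Taking s = 0 and t = 30: h(0) = 86 and h(30) = 33·30 + 86 = 1076 ≡ 86 (mod 90).
So h(0) = h(30) while 0 ≠ 30, hence h is not injective.
Since h is not injective, we find the least positive k with h(k) = h(0): this means 33k ≡ 0 (mod 90), i.e. 90 ∣ 33k. Since gcd(33, 90) = 3, dividing through by 3 this holds exactly when 30 ∣ 11k, and as gcd(11, 30) = 1, exactly when 30 ∣ k.
The smallest positive such k is 30.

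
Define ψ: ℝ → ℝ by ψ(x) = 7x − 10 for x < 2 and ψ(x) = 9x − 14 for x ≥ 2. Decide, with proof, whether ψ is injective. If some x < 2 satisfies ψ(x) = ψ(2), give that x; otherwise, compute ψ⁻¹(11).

25/9

Both pieces are strictly increasing (slopes 7 and 9), so each is injective on its own interval.
The left piece maps (−∞, 2) onto (−∞, 4); the right piece maps [2, ∞) onto [4, ∞).
These images are disjoint, so no value is attained by both pieces. Hence ψ is injective.
Because the two images are disjoint, no x < 2 has ψ(x) = ψ(2), so we compute ψ⁻¹(11): 11 lies in [4, ∞), so solve 9x − 14 = 11: x = (11 + 14)/9 = 25/9.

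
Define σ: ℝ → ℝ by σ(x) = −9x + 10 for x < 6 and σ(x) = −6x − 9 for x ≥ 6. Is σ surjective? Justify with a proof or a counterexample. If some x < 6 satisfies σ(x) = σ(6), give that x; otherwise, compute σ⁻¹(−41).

17/3

Both pieces are strictly decreasing (slopes −9 and −6), so each is injective on its own interval.
The left piece maps (−∞, 6) onto (−44, ∞); the right piece maps [6, ∞) onto (−∞, −45].
The union (−44, ∞) ∪ (−∞, −45] omits the interval between −44 and −45; in particular −44 has no preimage. So σ is not surjective.
Because the two images are disjoint, no x < 6 has σ(x) = σ(6), so we compute σ⁻¹(−41): −41 lies in (−44, ∞), so solve −9x + 10 = −41: x = (−41 − 10)/(−9) = 17/3.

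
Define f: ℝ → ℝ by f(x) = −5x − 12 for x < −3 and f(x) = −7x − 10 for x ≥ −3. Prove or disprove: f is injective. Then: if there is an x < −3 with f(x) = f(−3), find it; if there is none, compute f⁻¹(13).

-23/5

Both pieces are strictly decreasing (slopes −5 and −7), so each is injective on its own interval.
The left piece maps (−∞, −3) onto (3, ∞); the right piece maps [−3, ∞) onto (−∞, 11].
These images overlap. In particular f(−3) = 11 (right piece), and solving −5x − 12 = 11 on the left piece gives x = −23/5 < −3.
So f(−23/5) = f(−3) with −23/5 ≠ −3, and f is not injective. This x = −23/5 is the requested value below −3.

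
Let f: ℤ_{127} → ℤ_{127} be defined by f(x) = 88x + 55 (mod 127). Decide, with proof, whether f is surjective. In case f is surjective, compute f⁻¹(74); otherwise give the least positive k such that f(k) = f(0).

Since gcd(88, 127) = 1, 88 is invertible modulo 127. Euclid's algorithm: 127 = 1·88 + 39, 88 = 2·39 + 10, 39 = 3·10 + 9, 10 = 1·9 + 1; back-substituting gives 1 = 13·88 − 9·127, so 88⁻¹ ≡ 13 (mod 127).
For any y ∈ ℤ_{127}, x = 13(y − 55) mod 127 satisfies f(x) = 88·13(y − 55) + 55 ≡ y (since 88·13 ≡ 1 mod 127). So every y has a preimage.
So f is surjective.
Since f is surjective, we compute f⁻¹(74): solve 88x + 55 ≡ 74 (mod 127), i.e. 88x ≡ 19 (mod 127).
Multiplying by 88⁻¹ = 13 gives x ≡ 13·19 = 247 = 1·127 + 120 ≡ 120 (mod 127).
Check: f(120) = 88·120 + 55 = 10615 = 83·127 + 74 ≡ 74 (mod 127).

120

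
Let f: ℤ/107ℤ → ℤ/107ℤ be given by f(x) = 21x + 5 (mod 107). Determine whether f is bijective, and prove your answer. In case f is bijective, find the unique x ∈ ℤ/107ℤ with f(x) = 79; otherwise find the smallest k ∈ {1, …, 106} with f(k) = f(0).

If f(a) = f(b), then 21a ≡ 21b (mod 107). Because gcd(21, 107) = 1, we may cancel 21 to get a ≡ b (mod 107).
We now compute 21⁻¹ mod 107 explicitly. Euclid's algorithm: 107 = 5·21 + 2, 21 = 10·2 + 1; back-substituting gives 1 = 51·21 − 10·107, so 21⁻¹ ≡ 51 (mod 107).
For any y ∈ ℤ/107ℤ, x = 51(y − 5) mod 107 satisfies f(x) = 21·51(y − 5) + 5 ≡ y (since 21·51 ≡ 1 mod 107). So every y has a preimage.
So f is bijective.
Since f is bijective, we compute f⁻¹(79): solve 21x + 5 ≡ 79 (mod 107), i.e. 21x ≡ 74 (mod 107).
Multiplying by 21⁻¹ = 51 gives x ≡ 51·74 = 3774 = 35·107 + 29 ≡ 29 (mod 107).
Check: f(29) = 21·29 + 5 = 614 = 5·107 + 79 ≡ 79 (mod 107).

29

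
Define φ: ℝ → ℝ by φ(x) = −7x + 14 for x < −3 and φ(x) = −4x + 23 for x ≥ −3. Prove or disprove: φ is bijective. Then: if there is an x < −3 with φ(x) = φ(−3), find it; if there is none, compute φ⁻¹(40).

Both pieces are strictly decreasing (slopes −7 and −4), so each is injective on its own interval.
The left piece maps (−∞, −3) onto (35, ∞); the right piece maps [−3, ∞) onto (−∞, 35].
Since 35 = 35, the images partition ℝ: φ is injective and surjective, hence bijective.
Because the two images are disjoint, no x < −3 has φ(x) = φ(−3), so we compute φ⁻¹(40): 40 lies in (35, ∞), so solve −7x + 14 = 40: x = (40 − 14)/(−7) = −26/7.

-26/7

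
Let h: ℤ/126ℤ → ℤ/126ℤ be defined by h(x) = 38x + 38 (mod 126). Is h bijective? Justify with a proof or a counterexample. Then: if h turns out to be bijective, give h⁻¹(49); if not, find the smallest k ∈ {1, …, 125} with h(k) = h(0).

We have gcd(38, 126) = 2 > 1. Taking x_1 = 0 and x_2 = 63: h(0) = 38 and h(63) = 38·63 + 38 = 2432 ≡ 38 (mod 126).
So h(0) = h(63) while 0 ≠ 63, so h is not injective, hence not bijective.
Since h is not bijective, we find the least positive k with h(k) = h(0): this means 38k ≡ 0 (mod 126), i.e. 126 ∣ 38k. Since gcd(38, 126) = 2, dividing through by 2 this holds exactly when 63 ∣ 19k, and as gcd(19, 63) = 1, exactly when 63 ∣ k.
The smallest positive such k is 63.

63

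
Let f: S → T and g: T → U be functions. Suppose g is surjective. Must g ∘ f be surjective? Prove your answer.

not surjective

No. Take S = {0}, T = U = {0, 1, 2, 3}, f(0) = 0, and g = identity (surjective).
Then (g ∘ f)(0) = 0, and 3 ∈ U has no preimage under g ∘ f, so g ∘ f is not surjective.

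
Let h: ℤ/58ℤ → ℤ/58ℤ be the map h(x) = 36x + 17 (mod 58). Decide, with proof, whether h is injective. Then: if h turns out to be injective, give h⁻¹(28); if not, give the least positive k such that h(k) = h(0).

29

We have gcd(36, 58) = 2 > 1. Taking a = 0 and b = 29: h(0) = 17 and h(29) = 36·29 + 17 = 1061 ≡ 17 (mod 58).
So h(0) = h(29) while 0 ≠ 29, so h is not injective.
Since h is not injective, we find the least positive k with h(k) = h(0): this means 36k ≡ 0 (mod 58), i.e. 58 ∣ 36k. Since gcd(36, 58) = 2, dividing through by 2 this holds exactly when 29 ∣ 18k, and as gcd(18, 29) = 1, exactly when 29 ∣ k.
The smallest positive such k is 29.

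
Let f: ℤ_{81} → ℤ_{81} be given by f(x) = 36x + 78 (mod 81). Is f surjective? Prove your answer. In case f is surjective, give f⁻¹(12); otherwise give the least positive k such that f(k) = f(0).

Recall that f is surjective if every y in the codomain equals f(x) for some x in the domain.
Since gcd(36, 81) = 9, we have 36x ≡ 0 (mod 9) for all x, so f(x) ≡ 6 (mod 9).
But 0 ≢ 6 (mod 9), so 0 ∈ ℤ_{81} has no preimage. Hence f is not surjective.
Since f is not surjective, we find the least positive k with f(k) = f(0): this means 36k ≡ 0 (mod 81), i.e. 81 ∣ 36k. Since gcd(36, 81) = 9, dividing through by 9 this holds exactly when 9 ∣ 4k, and as gcd(4, 9) = 1, exactly when 9 ∣ k.
The smallest positive such k is 9.

9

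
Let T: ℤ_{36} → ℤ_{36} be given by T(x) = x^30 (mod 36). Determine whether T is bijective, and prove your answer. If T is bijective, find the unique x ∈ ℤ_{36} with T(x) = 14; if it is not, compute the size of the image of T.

T(2): Repeated squaring mod 36: 2^1 ≡ 2, 2^2 ≡ 2² = 4, 2^4 ≡ 4² = 16, 2^8 ≡ 16² = 256 ≡ 4, 2^16 ≡ 4² = 16. Since 30 = 16 + 8 + 4 + 2, 2^30 ≡ 16·4·16·4: 16·4 = 64 ≡ 28, then 28·16 = 448 ≡ 16, then 16·4 = 64 ≡ 28. So 2^30 ≡ 28 (mod 36).
T(4): Repeated squaring mod 36: 4^1 ≡ 4, 4^2 ≡ 4² = 16, 4^4 ≡ 16² = 256 ≡ 4, 4^8 ≡ 4² = 16, 4^16 ≡ 16² = 256 ≡ 4. Since 30 = 16 + 8 + 4 + 2, 4^30 ≡ 4·16·4·16: 4·16 = 64 ≡ 28, then 28·4 = 112 ≡ 4, then 4·16 = 64 ≡ 28. So 4^30 ≡ 28 (mod 36).
So T(2) = T(4) = 28 while 2 ≠ 4, therefore T is not injective, hence not bijective.
Since T is not bijective, we determine |image(T)|. Computing x^30 mod 36 for each x (by repeated squaring, reducing mod 36 at every step), the values T(0), T(1), …, T(35) are: 0, 1, 28, 9, 28, 1, 0, 1, 28, 9, 28, 1, 0, 1, 28, 9, 28, 1, 0, 1, 28, 9, 28, 1, 0, 1, 28, 9, 28, 1, 0, 1, 28, 9, 28, 1.
The distinct values are {0, 1, 9, 28}; there are 4 of them.

4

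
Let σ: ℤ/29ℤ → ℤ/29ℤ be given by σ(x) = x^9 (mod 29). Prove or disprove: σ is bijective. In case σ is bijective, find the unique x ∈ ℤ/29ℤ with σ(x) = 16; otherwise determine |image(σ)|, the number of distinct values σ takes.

Since 29 is prime, the nonzero elements of ℤ/29ℤ form a cyclic group of order 28.
As gcd(9, 28) = 1, raising to the 9th power is a bijection on this group: if x_1^9 ≡ x_2^9 then (x_1x_2^{−1})^9 = 1, and the only element of order dividing gcd(9, 28) = 1 is 1, so x_1 = x_2.
With σ(0) = 0 this makes σ injective on all of ℤ/29ℤ, hence bijective (finite equal-size domain and codomain). In particular σ is bijective.
Since σ is bijective, we find the preimage of 16. The inverse of x ↦ x^9 on (ℤ/29ℤ)^× is x ↦ x^25, because 9·25 = 225 = 8·28 + 1 ≡ 1 (mod 28) and x^{28} = 1 for x ≠ 0 (Fermat). So σ⁻¹(16) = 16^25 mod 29.
Repeated squaring mod 29: 16^1 ≡ 16, 16^2 ≡ 16² = 256 ≡ 24, 16^4 ≡ 24² = 576 ≡ 25, 16^8 ≡ 25² = 625 ≡ 16, 16^16 ≡ 16² = 256 ≡ 24. Since 25 = 16 + 8 + 1, 16^25 ≡ 24·16·16: 24·16 = 384 ≡ 7, then 7·16 = 112 ≡ 25. So 16^25 ≡ 25 (mod 29).
Hence σ⁻¹(16) = 25.

25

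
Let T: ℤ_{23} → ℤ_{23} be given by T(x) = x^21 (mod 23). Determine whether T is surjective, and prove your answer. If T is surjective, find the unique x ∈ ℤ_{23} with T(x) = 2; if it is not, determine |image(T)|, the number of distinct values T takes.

Since 23 is prime, the nonzero elements of ℤ_{23} form a cyclic group of order 22.
As gcd(21, 22) = 1, raising to the 21st power is a bijection on this group: if u^21 ≡ v^21 then (uv^{−1})^21 = 1, and the only element of order dividing gcd(21, 22) = 1 is 1, so u = v.
With T(0) = 0 this makes T injective on all of ℤ_{23}, hence bijective (finite equal-size domain and codomain). In particular T is surjective.
Since T is surjective, we find the preimage of 2. The inverse of x ↦ x^21 on (ℤ_{23})^× is x ↦ x^21, because 21·21 = 441 = 20·22 + 1 ≡ 1 (mod 22) and x^{22} = 1 for x ≠ 0 (Fermat). So T⁻¹(2) = 2^21 mod 23.
Repeated squaring mod 23: 2^1 ≡ 2, 2^2 ≡ 2² = 4, 2^4 ≡ 4² = 16, 2^8 ≡ 16² = 256 ≡ 3, 2^16 ≡ 3² = 9. Since 21 = 16 + 4 + 1, 2^21 ≡ 9·16·2: 9·16 = 144 ≡ 6, then 6·2 = 12. So 2^21 ≡ 12 (mod 23).
Hence T⁻¹(2) = 12.

12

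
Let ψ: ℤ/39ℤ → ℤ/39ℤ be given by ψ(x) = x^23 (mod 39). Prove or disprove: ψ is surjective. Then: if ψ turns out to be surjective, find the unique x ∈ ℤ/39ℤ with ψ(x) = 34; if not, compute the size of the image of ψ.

Computing x^23 mod 39 for each x (by repeated squaring, reducing mod 39 at every step), the values ψ(0), ψ(1), …, ψ(38) are: 0, 1, 20, 9, 10, 8, 24, 28, 5, 3, 4, 32, 12, 13, 14, 33, 22, 23, 21, 37, 2, 18, 16, 17, 6, 25, 26, 27, 7, 35, 36, 34, 11, 15, 31, 29, 30, 19, 38.
Every element of ℤ/39ℤ appears exactly once in this list, so ψ is a bijection, and in particular surjective.
Since ψ is surjective, we read off the preimage of 34 from the same table: ψ(31) = 34, so ψ⁻¹(34) = 31.

31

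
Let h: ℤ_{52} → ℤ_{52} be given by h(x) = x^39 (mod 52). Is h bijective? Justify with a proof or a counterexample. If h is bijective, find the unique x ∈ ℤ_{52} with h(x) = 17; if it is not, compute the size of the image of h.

15

h(2): Repeated squaring mod 52: 2^1 ≡ 2, 2^2 ≡ 2² = 4, 2^4 ≡ 4² = 16, 2^8 ≡ 16² = 256 ≡ 48, 2^16 ≡ 48² = 2304 ≡ 16, 2^32 ≡ 16² = 256 ≡ 48. Since 39 = 32 + 4 + 2 + 1, 2^39 ≡ 48·16·4·2: 48·16 = 768 ≡ 40, then 40·4 = 160 ≡ 4, then 4·2 = 8. So 2^39 ≡ 8 (mod 52).
h(6): Repeated squaring mod 52: 6^1 ≡ 6, 6^2 ≡ 6² = 36, 6^4 ≡ 36² = 1296 ≡ 48, 6^8 ≡ 48² = 2304 ≡ 16, 6^16 ≡ 16² = 256 ≡ 48, 6^32 ≡ 48² = 2304 ≡ 16. Since 39 = 32 + 4 + 2 + 1, 6^39 ≡ 16·48·36·6: 16·48 = 768 ≡ 40, then 40·36 = 1440 ≡ 36, then 36·6 = 216 ≡ 8. So 6^39 ≡ 8 (mod 52).
So h(2) = h(6) = 8 while 2 ≠ 6, so h is not injective, hence not bijective.
Since h is not bijective, we determine |image(h)|. Computing x^39 mod 52 for each x (by repeated squaring, reducing mod 52 at every step), the values h(0), h(1), …, h(51) are: 0, 1, 8, 27, 12, 21, 8, 31, 44, 1, 12, 31, 12, 13, 40, 47, 40, 25, 8, 47, 44, 5, 40, 51, 44, 25, 0, 27, 8, 1, 12, 47, 8, 5, 44, 27, 12, 5, 12, 39, 40, 21, 40, 51, 8, 21, 44, 31, 40, 25, 44, 51.
The distinct values are {0, 1, 5, 8, 12, 13, 21, 25, 27, 31, 39, 40, 44, 47, 51}; there are 15 of them.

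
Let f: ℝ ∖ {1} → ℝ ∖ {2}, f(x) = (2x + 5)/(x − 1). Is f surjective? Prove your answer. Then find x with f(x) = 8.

13/6

For any y ≠ 2, solving y(x − 1) = 2x + 5 for x gives a well-defined x ≠ 1. So f is surjective.
Solving f(x) = 8: cross-multiplying gives 2x + 5 = 8(x − 1), which rearranges to −6x = −13, so x = 13/6.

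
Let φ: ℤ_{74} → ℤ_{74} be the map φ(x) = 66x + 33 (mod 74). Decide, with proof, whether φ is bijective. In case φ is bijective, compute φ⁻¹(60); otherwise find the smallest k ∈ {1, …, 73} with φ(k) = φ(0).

We have gcd(66, 74) = 2 > 1. Taking s = 0 and t = 37: φ(0) = 33 and φ(37) = 66·37 + 33 = 2475 ≡ 33 (mod 74).
So φ(0) = φ(37) while 0 ≠ 37, hence φ is not injective, hence not bijective.
Since φ is not bijective, we find the least positive k with φ(k) = φ(0): this means 66k ≡ 0 (mod 74), i.e. 74 ∣ 66k. Since gcd(66, 74) = 2, dividing through by 2 this holds exactly when 37 ∣ 33k, and as gcd(33, 37) = 1, exactly when 37 ∣ k.
The smallest positive such k is 37.

37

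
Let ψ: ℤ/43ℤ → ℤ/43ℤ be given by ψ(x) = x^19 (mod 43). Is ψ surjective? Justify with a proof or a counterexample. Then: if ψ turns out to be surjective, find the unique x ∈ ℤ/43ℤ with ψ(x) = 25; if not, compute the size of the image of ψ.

Since 43 is prime, the nonzero elements of ℤ/43ℤ form a cyclic group of order 42.
As gcd(19, 42) = 1, raising to the 19th power is a bijection on this group: if x_1^19 ≡ x_2^19 then (x_1x_2^{−1})^19 = 1, and the only element of order dividing gcd(19, 42) = 1 is 1, so x_1 = x_2.
With ψ(0) = 0 this makes ψ injective on all of ℤ/43ℤ, hence bijective (finite equal-size domain and codomain). In particular ψ is surjective.
Since ψ is surjective, we find the preimage of 25. The inverse of x ↦ x^19 on (ℤ/43ℤ)^× is x ↦ x^31, because 19·31 = 589 = 14·42 + 1 ≡ 1 (mod 42) and x^{42} = 1 for x ≠ 0 (Fermat). So ψ⁻¹(25) = 25^31 mod 43.
Repeated squaring mod 43: 25^1 ≡ 25, 25^2 ≡ 25² = 625 ≡ 23, 25^4 ≡ 23² = 529 ≡ 13, 25^8 ≡ 13² = 169 ≡ 40, 25^16 ≡ 40² = 1600 ≡ 9. Since 31 = 16 + 8 + 4 + 2 + 1, 25^31 ≡ 9·40·13·23·25: 9·40 = 360 ≡ 16, then 16·13 = 208 ≡ 36, then 36·23 = 828 ≡ 11, then 11·25 = 275 ≡ 17. So 25^31 ≡ 17 (mod 43).
Hence ψ⁻¹(25) = 17.

17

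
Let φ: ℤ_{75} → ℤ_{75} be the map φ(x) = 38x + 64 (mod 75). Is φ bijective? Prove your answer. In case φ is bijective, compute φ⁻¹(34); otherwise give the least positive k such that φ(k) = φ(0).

15

Suppose φ(s) = φ(t) in ℤ_{75}. Then 38s + 64 ≡ 38t + 64 (mod 75), hence 38(s − t) ≡ 0 (mod 75).
Since gcd(38, 75) = 1, 38 is invertible modulo 75, thus s − t ≡ 0 (mod 75), i.e. s = t.
We now compute 38⁻¹ mod 75 explicitly. Euclid's algorithm: 75 = 1·38 + 37, 38 = 1·37 + 1; back-substituting gives 1 = 2·38 − 1·75, so 38⁻¹ ≡ 2 (mod 75).
For any y ∈ ℤ_{75}, x = 2(y − 64) mod 75 satisfies φ(x) = 38·2(y − 64) + 64 ≡ y (since 38·2 ≡ 1 mod 75). So every y has a preimage.
So φ is bijective.
Since φ is bijective, we compute φ⁻¹(34): solve 38x + 64 ≡ 34 (mod 75), i.e. 38x ≡ 45 (mod 75).
Multiplying by 38⁻¹ = 2 gives x ≡ 2·45 = 90 = 1·75 + 15 ≡ 15 (mod 75).
Check: φ(15) = 38·15 + 64 = 634 = 8·75 + 34 ≡ 34 (mod 75).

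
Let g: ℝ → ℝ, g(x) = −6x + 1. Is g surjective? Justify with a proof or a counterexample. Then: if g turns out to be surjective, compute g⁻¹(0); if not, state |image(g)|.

1/6

For any y ∈ ℝ, x = (y − 1)/(−6) satisfies g(x) = y.
Hence g is surjective.
Since g is surjective, we compute g⁻¹(0) = (0 − 1)/(−6) = 1/6.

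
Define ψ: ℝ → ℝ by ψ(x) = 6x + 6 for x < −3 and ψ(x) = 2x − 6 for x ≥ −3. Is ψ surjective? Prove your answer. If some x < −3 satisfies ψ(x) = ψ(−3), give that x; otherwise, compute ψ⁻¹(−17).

Both pieces are strictly increasing (slopes 6 and 2), so each is injective on its own interval.
The left piece maps (−∞, −3) onto (−∞, −12); the right piece maps [−3, ∞) onto [−12, ∞).
These images together cover ℝ, so ψ is surjective.
Because the two images are disjoint, no x < −3 has ψ(x) = ψ(−3), so we compute ψ⁻¹(−17): −17 lies in (−∞, −12), so solve 6x + 6 = −17: x = (−17 − 6)/6 = −23/6.

-23/6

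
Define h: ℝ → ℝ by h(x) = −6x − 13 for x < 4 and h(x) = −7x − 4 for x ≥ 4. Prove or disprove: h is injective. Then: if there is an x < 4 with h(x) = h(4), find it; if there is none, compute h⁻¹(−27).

Both pieces are strictly decreasing (slopes −6 and −7), so each is injective on its own interval.
The left piece maps (−∞, 4) onto (−37, ∞); the right piece maps [4, ∞) onto (−∞, −32].
These images overlap. In particular h(4) = −32 (right piece), and solving −6x − 13 = −32 on the left piece gives x = 19/6 < 4.
So h(19/6) = h(4) with 19/6 ≠ 4, and h is not injective. This x = 19/6 is the requested value below 4.

19/6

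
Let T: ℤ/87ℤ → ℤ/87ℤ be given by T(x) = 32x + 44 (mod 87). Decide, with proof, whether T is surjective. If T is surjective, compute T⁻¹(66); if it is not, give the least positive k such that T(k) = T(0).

Recall: surjectivity means every element of the codomain has a preimage under T.
Since gcd(32, 87) = 1, 32 is invertible modulo 87. Euclid's algorithm: 87 = 2·32 + 23, 32 = 1·23 + 9, 23 = 2·9 + 5, 9 = 1·5 + 4, 5 = 1·4 + 1; back-substituting gives 1 = 68·32 − 25·87, so 32⁻¹ ≡ 68 (mod 87).
For any y ∈ ℤ/87ℤ, x = 68(y − 44) mod 87 satisfies T(x) = 32·68(y − 44) + 44 ≡ y (since 32·68 ≡ 1 mod 87). So every y has a preimage.
Thus T is surjective.
Since T is surjective, we find T⁻¹(66): we need 32x ≡ 66 − 44 ≡ 22 (mod 87). Using 32⁻¹ = 68: x ≡ 68·22 = 1496 = 17·87 + 17, so x = 17.
Check: T(17) = 32·17 + 44 = 588 = 6·87 + 66 ≡ 66 (mod 87).

17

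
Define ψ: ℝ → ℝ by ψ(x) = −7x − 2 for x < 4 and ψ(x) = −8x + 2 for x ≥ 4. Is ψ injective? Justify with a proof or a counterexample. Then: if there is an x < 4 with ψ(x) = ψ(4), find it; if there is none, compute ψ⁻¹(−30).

Both pieces are strictly decreasing (slopes −7 and −8), so each is injective on its own interval.
The left piece maps (−∞, 4) onto (−30, ∞); the right piece maps [4, ∞) onto (−∞, −30].
These images are disjoint, so no value is attained by both pieces. Therefore ψ is injective.
Because the two images are disjoint, no x < 4 has ψ(x) = ψ(4), so we compute ψ⁻¹(−30): −30 lies in (−∞, −30], so solve −8x + 2 = −30: x = (−30 − 2)/(−8) = 4.

4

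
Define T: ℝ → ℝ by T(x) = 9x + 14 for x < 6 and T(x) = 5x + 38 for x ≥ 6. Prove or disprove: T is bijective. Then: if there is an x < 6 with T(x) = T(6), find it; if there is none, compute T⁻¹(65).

Both pieces are strictly increasing (slopes 9 and 5), so each is injective on its own interval.
The left piece maps (−∞, 6) onto (−∞, 68); the right piece maps [6, ∞) onto [68, ∞).
Since 68 = 68, the images partition ℝ: T is injective and surjective, hence bijective.
Because the two images are disjoint, no x < 6 has T(x) = T(6), so we compute T⁻¹(65): 65 lies in (−∞, 68), so solve 9x + 14 = 65: x = (65 − 14)/9 = 17/3.

17/3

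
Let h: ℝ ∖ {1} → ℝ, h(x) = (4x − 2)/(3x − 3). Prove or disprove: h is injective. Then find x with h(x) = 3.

7/5

Suppose h(a) = h(b). Cross-multiplying: (4a − 2)(3b − 3) = (4b − 2)(3a − 3).
Expanding both sides and cancelling the symmetric terms leaves −6·(a − b) = 0. Since −6 ≠ 0, a = b. So h is injective.
Solving h(x) = 3: cross-multiplying gives 4x − 2 = 3(3x − 3), which rearranges to −5x = −7, so x = 7/5.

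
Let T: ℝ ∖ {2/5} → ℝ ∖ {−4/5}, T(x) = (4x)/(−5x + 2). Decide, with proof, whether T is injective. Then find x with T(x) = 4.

1/3

Suppose T(u) = T(v). Cross-multiplying: (4u)(−5v + 2) = (4v)(−5u + 2).
Expanding both sides and cancelling the symmetric terms leaves 8·(u − v) = 0. Since 8 ≠ 0, u = v. So T is injective.
Solving T(x) = 4: cross-multiplying gives 4x = 4(−5x + 2), which rearranges to 24x = 8, so x = 1/3.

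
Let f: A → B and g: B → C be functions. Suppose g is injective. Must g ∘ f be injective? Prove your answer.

not injective

No. Take A = {0, 1}, B = C = {0, 1, 2, 3}, f(0) = f(1) = 0, and g = identity (injective).
Then (g ∘ f)(0) = (g ∘ f)(1) = 0 with 0 ≠ 1, so g ∘ f is not injective.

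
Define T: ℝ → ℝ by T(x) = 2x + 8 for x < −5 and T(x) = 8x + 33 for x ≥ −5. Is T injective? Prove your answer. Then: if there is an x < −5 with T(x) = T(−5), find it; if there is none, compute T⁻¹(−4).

-15/2

Both pieces are strictly increasing (slopes 2 and 8), so each is injective on its own interval.
The left piece maps (−∞, −5) onto (−∞, −2); the right piece maps [−5, ∞) onto [−7, ∞).
These images overlap. In particular T(−5) = −7 (right piece), and solving 2x + 8 = −7 on the left piece gives x = −15/2 < −5.
So T(−15/2) = T(−5) with −15/2 ≠ −5, and T is not injective. This x = −15/2 is the requested value below −5.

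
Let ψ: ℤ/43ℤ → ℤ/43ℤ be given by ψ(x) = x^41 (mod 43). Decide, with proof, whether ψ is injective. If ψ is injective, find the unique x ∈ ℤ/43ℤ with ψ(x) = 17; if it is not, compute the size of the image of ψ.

Since 43 is prime, the nonzero elements of ℤ/43ℤ form a cyclic group of order 42.
As gcd(41, 42) = 1, raising to the 41st power is a bijection on this group: if x_1^41 ≡ x_2^41 then (x_1x_2^{−1})^41 = 1, and the only element of order dividing gcd(41, 42) = 1 is 1, so x_1 = x_2.
With ψ(0) = 0 this makes ψ injective on all of ℤ/43ℤ, hence bijective (finite equal-size domain and codomain). In particular ψ is injective.
Since ψ is injective, we find the preimage of 17. The inverse of x ↦ x^41 on (ℤ/43ℤ)^× is x ↦ x^41, because 41·41 = 1681 = 40·42 + 1 ≡ 1 (mod 42) and x^{42} = 1 for x ≠ 0 (Fermat). So ψ⁻¹(17) = 17^41 mod 43.
Repeated squaring mod 43: 17^1 ≡ 17, 17^2 ≡ 17² = 289 ≡ 31, 17^4 ≡ 31² = 961 ≡ 15, 17^8 ≡ 15² = 225 ≡ 10, 17^16 ≡ 10² = 100 ≡ 14, 17^32 ≡ 14² = 196 ≡ 24. Since 41 = 32 + 8 + 1, 17^41 ≡ 24·10·17: 24·10 = 240 ≡ 25, then 25·17 = 425 ≡ 38. So 17^41 ≡ 38 (mod 43).
Hence ψ⁻¹(17) = 38.

38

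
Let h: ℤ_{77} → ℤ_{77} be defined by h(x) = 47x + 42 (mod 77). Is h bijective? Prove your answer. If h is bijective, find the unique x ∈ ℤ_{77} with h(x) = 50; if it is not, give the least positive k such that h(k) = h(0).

10

Suppose h(x_1) = h(x_2) in ℤ_{77}. Then 47x_1 + 42 ≡ 47x_2 + 42 (mod 77), hence 47(x_1 − x_2) ≡ 0 (mod 77).
Since gcd(47, 77) = 1, 47 is invertible modulo 77, hence x_1 − x_2 ≡ 0 (mod 77), i.e. x_1 = x_2.
We now compute 47⁻¹ mod 77 explicitly. Euclid's algorithm: 77 = 1·47 + 30, 47 = 1·30 + 17, 30 = 1·17 + 13, 17 = 1·13 + 4, 13 = 3·4 + 1; back-substituting gives 1 = 59·47 − 36·77, so 47⁻¹ ≡ 59 (mod 77).
For any y ∈ ℤ_{77}, x = 59(y − 42) mod 77 satisfies h(x) = 47·59(y − 42) + 42 ≡ y (since 47·59 ≡ 1 mod 77). So every y has a preimage.
Therefore h is bijective.
Since h is bijective, we find h⁻¹(50): we need 47x ≡ 50 − 42 ≡ 8 (mod 77). Using 47⁻¹ = 59: x ≡ 59·8 = 472 = 6·77 + 10, so x = 10.
Check: h(10) = 47·10 + 42 = 512 = 6·77 + 50 ≡ 50 (mod 77).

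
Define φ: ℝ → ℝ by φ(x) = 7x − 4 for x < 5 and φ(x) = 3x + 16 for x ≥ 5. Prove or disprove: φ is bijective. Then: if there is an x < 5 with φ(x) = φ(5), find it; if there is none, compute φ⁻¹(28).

32/7

Both pieces are strictly increasing (slopes 7 and 3), so each is injective on its own interval.
The left piece maps (−∞, 5) onto (−∞, 31); the right piece maps [5, ∞) onto [31, ∞).
Since 31 = 31, the images partition ℝ: φ is injective and surjective, hence bijective.
Because the two images are disjoint, no x < 5 has φ(x) = φ(5), so we compute φ⁻¹(28): 28 lies in (−∞, 31), so solve 7x − 4 = 28: x = (28 + 4)/7 = 32/7.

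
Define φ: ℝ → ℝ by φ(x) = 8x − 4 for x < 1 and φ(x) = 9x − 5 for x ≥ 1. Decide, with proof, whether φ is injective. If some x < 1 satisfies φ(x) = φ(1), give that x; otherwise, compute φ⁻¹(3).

Both pieces are strictly increasing (slopes 8 and 9), so each is injective on its own interval.
The left piece maps (−∞, 1) onto (−∞, 4); the right piece maps [1, ∞) onto [4, ∞).
These images are disjoint, so no value is attained by both pieces. Hence φ is injective.
Because the two images are disjoint, no x < 1 has φ(x) = φ(1), so we compute φ⁻¹(3): 3 lies in (−∞, 4), so solve 8x − 4 = 3: x = (3 + 4)/8 = 7/8.

7/8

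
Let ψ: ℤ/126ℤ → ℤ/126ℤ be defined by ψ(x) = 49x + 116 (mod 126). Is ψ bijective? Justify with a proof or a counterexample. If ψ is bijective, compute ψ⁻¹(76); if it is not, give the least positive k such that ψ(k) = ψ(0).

18

We have gcd(49, 126) = 7 > 1. Taking s = 0 and t = 18: ψ(0) = 116 and ψ(18) = 49·18 + 116 = 998 ≡ 116 (mod 126).
So ψ(0) = ψ(18) while 0 ≠ 18, therefore ψ is not injective, hence not bijective.
Since ψ is not bijective, we find the least positive k with ψ(k) = ψ(0): this means 49k ≡ 0 (mod 126), i.e. 126 ∣ 49k. Since gcd(49, 126) = 7, dividing through by 7 this holds exactly when 18 ∣ 7k, and as gcd(7, 18) = 1, exactly when 18 ∣ k.
The smallest positive such k is 18.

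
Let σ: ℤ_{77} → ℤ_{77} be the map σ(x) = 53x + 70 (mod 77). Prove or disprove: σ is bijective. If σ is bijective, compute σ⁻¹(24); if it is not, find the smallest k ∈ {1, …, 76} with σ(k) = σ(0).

By definition, σ is injective when σ(a) = σ(b) forces a = b.
Suppose σ(a) = σ(b) in ℤ_{77}. Then 53a + 70 ≡ 53b + 70 (mod 77), thus 53(a − b) ≡ 0 (mod 77).
Since gcd(53, 77) = 1, 53 is invertible modulo 77, therefore a − b ≡ 0 (mod 77), i.e. a = b.
We now compute 53⁻¹ mod 77 explicitly. Euclid's algorithm: 77 = 1·53 + 24, 53 = 2·24 + 5, 24 = 4·5 + 4, 5 = 1·4 + 1; back-substituting gives 1 = 16·53 − 11·77, so 53⁻¹ ≡ 16 (mod 77).
Then y ↦ 16(y − 70) is a two-sided inverse to σ, so every y ∈ ℤ_{77} has a preimage.
Hence σ is bijective.
Since σ is bijective, we compute σ⁻¹(24): solve 53x + 70 ≡ 24 (mod 77), i.e. 53x ≡ 31 (mod 77).
Multiplying by 53⁻¹ = 16 gives x ≡ 16·31 = 496 = 6·77 + 34 ≡ 34 (mod 77).
Check: σ(34) = 53·34 + 70 = 1872 = 24·77 + 24 ≡ 24 (mod 77).

34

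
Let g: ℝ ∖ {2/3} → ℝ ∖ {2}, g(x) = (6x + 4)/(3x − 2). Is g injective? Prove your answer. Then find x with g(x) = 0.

Suppose g(s) = g(t). Cross-multiplying: (6s + 4)(3t − 2) = (6t + 4)(3s − 2).
Expanding both sides and cancelling the symmetric terms leaves −24·(s − t) = 0. Since −24 ≠ 0, s = t. Therefore g is injective.
Solving g(x) = 0: cross-multiplying gives 6x + 4 = 0(3x − 2), which rearranges to 6x = −4, so x = −2/3.

-2/3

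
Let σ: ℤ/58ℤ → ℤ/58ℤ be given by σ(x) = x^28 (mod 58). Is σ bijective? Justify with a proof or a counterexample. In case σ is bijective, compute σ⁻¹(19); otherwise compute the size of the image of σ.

σ(1) = 1^28 = 1.
σ(3): Repeated squaring mod 58: 3^1 ≡ 3, 3^2 ≡ 3² = 9, 3^4 ≡ 9² = 81 ≡ 23, 3^8 ≡ 23² = 529 ≡ 7, 3^16 ≡ 7² = 49. Since 28 = 16 + 8 + 4, 3^28 ≡ 49·7·23: 49·7 = 343 ≡ 53, then 53·23 = 1219 ≡ 1. So 3^28 ≡ 1 (mod 58).
So σ(1) = σ(3) = 1 while 1 ≠ 3, hence σ is not injective, hence not bijective.
Since σ is not bijective, we determine |image(σ)|. Computing x^28 mod 58 for each x (by repeated squaring, reducing mod 58 at every step), the values σ(0), σ(1), …, σ(57) are: 0, 1, 30, 1, 30, 1, 30, 1, 30, 1, 30, 1, 30, 1, 30, 1, 30, 1, 30, 1, 30, 1, 30, 1, 30, 1, 30, 1, 30, 29, 30, 1, 30, 1, 30, 1, 30, 1, 30, 1, 30, 1, 30, 1, 30, 1, 30, 1, 30, 1, 30, 1, 30, 1, 30, 1, 30, 1.
The distinct values are {0, 1, 29, 30}; there are 4 of them.

4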